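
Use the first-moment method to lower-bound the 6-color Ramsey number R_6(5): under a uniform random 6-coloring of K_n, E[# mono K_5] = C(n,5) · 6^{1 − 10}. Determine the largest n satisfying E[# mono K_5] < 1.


We need C(n, 5) · 6^{1 − 10} < 1, i.e. C(n, 5) < 6^{10 − 1} = 10077696.
Check values of n near the boundary:
  n = 64: C(64, 5) = 7624512; 7624512 < 10077696? YES
  n = 65: C(65, 5) = 8259888; 8259888 < 10077696? YES
  n = 66: C(66, 5) = 8936928; 8936928 < 10077696? YES
  n = 67: C(67, 5) = 9657648; 9657648 < 10077696? YES
  n = 68: C(68, 5) = 10424128; 10424128 < 10077696? NO
The largest n with C(n, 5) < 10077696 is n = 67 (where E[X] = 67067/69984 ≈ 0.9583). Hence R_6(5) > 67, i.e. R_6(5) ≥ 68.

Largest n = 67; hence R_6(5) > 67.


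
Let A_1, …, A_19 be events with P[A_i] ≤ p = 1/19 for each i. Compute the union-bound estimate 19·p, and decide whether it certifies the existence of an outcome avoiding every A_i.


Union bound: P[∪_{i=1}^{19} A_i] ≤ Σ_i P[A_i] ≤ 19·p = 19·(1/19) = 1.
Numerically: 1 ≈ 1.000000.
Is 1 < 1? NO.
Since the bound 1 is ≥ 1, the union bound is uninformative here; it does NOT by itself certify existence.

19·p = 1 ≈ 1.000000; existence NOT certified by the union bound.


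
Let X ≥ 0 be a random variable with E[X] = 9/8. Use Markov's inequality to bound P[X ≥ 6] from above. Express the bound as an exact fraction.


μ = E[X] = 9/8, a = 6.
Markov: P[X ≥ 6] ≤ μ/a = (9/8)/6 = 3/16.
Numerically: ≈ 0.187500.
(Since a = 6 > μ = 1.125000, the bound 3/16 is < 1 and informative.)

P[X ≥ 6] ≤ 3/16 ≈ 0.187500.


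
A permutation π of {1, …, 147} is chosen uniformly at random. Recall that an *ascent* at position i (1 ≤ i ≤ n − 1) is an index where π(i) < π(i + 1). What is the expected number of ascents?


Write X = Σ X_I over i = 1, …, 146, with X_I the indicator of one ascent.
There are 146 indicators.
For each fixed i, the pair (π(i), π(i+1)) is a uniformly random ordered pair of distinct values from {1, …, 147}; by symmetry P[π(i) < π(i+1)] = 1/2.
By linearity: E[X] = 146 · (1/2) = (147 − 1) · (1/2) = 73 ≈ 73.000.

E[X] = 73 = 73.000.


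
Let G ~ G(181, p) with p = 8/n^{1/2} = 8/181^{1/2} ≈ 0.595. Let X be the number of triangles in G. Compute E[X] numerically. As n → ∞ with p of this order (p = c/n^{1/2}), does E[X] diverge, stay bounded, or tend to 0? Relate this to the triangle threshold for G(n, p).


Number of potential triangles: C(181, 3) = 971970.
Each occurs with probability p³ ≈ (0.595)³ ≈ 2.10258e-01.
By linearity: E[X] = C(181, 3)·p³ ≈ 971970 · 2.10258e-01 ≈ 204364.266.
Since α = 1/2 < 1, p = c/n^{1/2} ≫ 1/n is above the triangle threshold p ~ 1/n. Asymptotically E[X] ~ (c³/6)·n^{3(1−α)} = (8³/6)·n^{1.5} → ∞; triangles are abundant w.h.p.

E[X] ≈ 204364.266; in regime p = Θ(1/n^{1/2}) E[X] diverges (above the triangle threshold p ~ 1/n).


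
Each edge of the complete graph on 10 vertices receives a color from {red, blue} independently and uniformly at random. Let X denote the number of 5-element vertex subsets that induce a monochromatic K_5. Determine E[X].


Let X = Σ_S X_S over the C(10, 5) = 252 subsets S of size 5, where X_S = 1 if the K_5 on S is monochromatic.
For a fixed S, the K_5 on S has C(5, 2) = 10 edges. P[all 10 edges red] = (1/2)^10, and likewise for blue, so P[monochromatic] = 2·(1/2)^10 = 2^{1 − 10} = 1/512.
By linearity: E[X] = C(10, 5) · 2^{1 − 10} = 252 · 1/512 = 63/128.
Numerically: E[X] ≈ 0.492.

E[X] = C(10,5)·2^(1−C(5,2)) = 63/128 ≈ 0.492.


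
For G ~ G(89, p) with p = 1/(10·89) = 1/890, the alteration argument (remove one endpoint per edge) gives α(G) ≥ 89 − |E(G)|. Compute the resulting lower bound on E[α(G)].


E[|E(G)|] = C(89, 2)·p = 3916 · (1/890) = 22/5.
E[α(G)] ≥ n − E[|E(G)|] = 89 − 22/5 = 423/5.
Numerically: ≈ 84.6000.
(This is only a lower bound; the true E[α(G)] may be larger.)

E[α(G)] ≥ 423/5 ≈ 84.6000.


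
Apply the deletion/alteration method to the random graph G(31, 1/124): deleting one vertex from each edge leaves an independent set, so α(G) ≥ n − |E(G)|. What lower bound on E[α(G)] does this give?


E[|E(G)|] = C(31, 2)·p = 465 · (1/124) = 15/4.
E[α(G)] ≥ n − E[|E(G)|] = 31 − 15/4 = 109/4.
Numerically: ≈ 27.250000.
(This is only a lower bound; the true E[α(G)] may be larger.)

E[α(G)] ≥ 109/4 ≈ 27.250000.


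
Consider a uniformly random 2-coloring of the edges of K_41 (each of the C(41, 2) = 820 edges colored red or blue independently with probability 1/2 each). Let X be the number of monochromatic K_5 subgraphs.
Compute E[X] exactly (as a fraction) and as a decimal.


Let X = Σ_S X_S over the C(41, 5) = 749398 subsets S of size 5, where X_S = 1 if the K_5 on S is monochromatic.
For a fixed S, the K_5 on S has C(5, 2) = 10 edges. P[all 10 edges red] = (1/2)^10, and likewise for blue, so P[monochromatic] = 2·(1/2)^10 = 2^{1 − 10} = 1/512.
By linearity: E[X] = C(41, 5) · 2^{1 − 10} = 749398 · 1/512 = 374699/256.
Numerically: E[X] ≈ 1463.6680.

E[X] = C(41,5)·2^(1−C(5,2)) = 374699/256 ≈ 1463.6680.


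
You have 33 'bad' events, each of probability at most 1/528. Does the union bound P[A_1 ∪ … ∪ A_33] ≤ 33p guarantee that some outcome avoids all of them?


Union bound: P[∪_{i=1}^{33} A_i] ≤ Σ_i P[A_i] ≤ 33·p = 33·(1/528) = 1/16.
Numerically: 1/16 ≈ 0.062.
Is 1/16 < 1? YES.
Since P[∪ A_i] ≤ 1/16 < 1, the complement has P[∩ A_i^c] ≥ 1 − 1/16 = 15/16 > 0, so some outcome avoids every A_i.

33·p = 1/16 ≈ 0.062; existence CERTIFIED by the union bound.


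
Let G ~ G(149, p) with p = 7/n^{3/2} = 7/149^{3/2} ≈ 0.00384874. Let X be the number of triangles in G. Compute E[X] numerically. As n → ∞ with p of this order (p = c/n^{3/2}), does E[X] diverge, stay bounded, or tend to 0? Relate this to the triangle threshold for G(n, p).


Number of potential triangles: C(149, 3) = 540274.
Each occurs with probability p³ ≈ (0.00384874)³ ≈ 5.70106394e-08.
By linearity: E[X] = C(149, 3)·p³ ≈ 540274 · 5.70106394e-08 ≈ 0.030801.
Since α = 3/2 > 1, p = c/n^{3/2} = o(1/n) is below the triangle threshold p ~ 1/n. Asymptotically E[X] ~ (c³/6)·n^{3(1−α)} = (7³/6)·n^{-1.5} → 0, so by Markov's inequality G has no triangles w.h.p.

E[X] ≈ 0.030801; in regime p = Θ(1/n^{3/2}) E[X] tends to 0 (below the triangle threshold p ~ 1/n).


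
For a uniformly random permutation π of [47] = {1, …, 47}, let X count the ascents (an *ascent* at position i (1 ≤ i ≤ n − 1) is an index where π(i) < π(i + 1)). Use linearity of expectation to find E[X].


Write X = Σ X_I over i = 1, …, 46, with X_I the indicator of one ascent.
There are 46 indicators.
For each fixed i, the pair (π(i), π(i+1)) is a uniformly random ordered pair of distinct values from {1, …, 47}; by symmetry P[π(i) < π(i+1)] = 1/2.
By linearity: E[X] = 46 · (1/2) = (47 − 1) · (1/2) = 23 ≈ 23.000.

E[X] = 23 = 23.000.


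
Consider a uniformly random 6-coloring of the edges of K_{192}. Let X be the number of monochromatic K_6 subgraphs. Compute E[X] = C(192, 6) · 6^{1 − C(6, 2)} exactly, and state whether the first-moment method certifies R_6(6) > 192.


E[X] = C(192, 6) · 6^{1 − 15} = 64300886496 · 6^{−14} = 64300886496/78364164096.
As a reduced fraction: E[X] = 223266967/272097792 ≈ 0.821.
Is E[X] < 1? YES.
Since E[X] < 1, there exists a 6-coloring of K_{192} with no monochromatic K_6; hence R_6(6) > 192.

E[X] = 223266967/272097792 ≈ 0.821; E[X] < 1, so R_6(6) > 192.


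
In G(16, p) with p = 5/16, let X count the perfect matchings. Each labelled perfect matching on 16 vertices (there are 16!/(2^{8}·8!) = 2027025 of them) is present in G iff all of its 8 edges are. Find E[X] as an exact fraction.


K_16 has 16!/(2^{8}·8!) = 2027025 labelled perfect matchings.
For each such perfect matching H, let X_H = 1 if all 8 edges of H are present in G. Then P[X_H = 1] = p^{8} = (5/16)^{8} = 390625/4294967296.
By linearity: E[X] = Σ_H E[X_H] = 2027025 · p^{8} = 2027025 · 390625/4294967296 = 791806640625/4294967296.
Numerically: E[X] ≈ 184.4.

E[X] = 2027025 · (5/16)^{8} = 791806640625/4294967296 ≈ 184.4.


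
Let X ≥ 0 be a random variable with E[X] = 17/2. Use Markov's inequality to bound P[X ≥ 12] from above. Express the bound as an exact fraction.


μ = E[X] = 17/2, a = 12.
Markov: P[X ≥ 12] ≤ μ/a = (17/2)/12 = 17/24.
Numerically: ≈ 0.708.
(Since a = 12 > μ = 8.500, the bound 17/24 is < 1 and informative.)

P[X ≥ 12] ≤ 17/24 ≈ 0.708.


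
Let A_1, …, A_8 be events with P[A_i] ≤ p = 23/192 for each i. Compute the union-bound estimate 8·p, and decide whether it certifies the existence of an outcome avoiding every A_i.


Union bound: P[∪_{i=1}^{8} A_i] ≤ Σ_i P[A_i] ≤ 8·p = 8·(23/192) = 23/24.
Numerically: 23/24 ≈ 0.9583333.
Is 23/24 < 1? YES.
Since P[∪ A_i] ≤ 23/24 < 1, the complement has P[∩ A_i^c] ≥ 1 − 23/24 = 1/24 > 0, so some outcome avoids every A_i.

8·p = 23/24 ≈ 0.9583333; existence CERTIFIED by the union bound.


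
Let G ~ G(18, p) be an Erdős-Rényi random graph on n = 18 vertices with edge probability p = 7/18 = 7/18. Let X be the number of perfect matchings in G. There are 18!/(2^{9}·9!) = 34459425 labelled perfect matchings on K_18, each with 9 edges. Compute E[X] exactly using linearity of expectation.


K_18 has 18!/(2^{9}·9!) = 34459425 labelled perfect matchings.
For each such perfect matching H, let X_H = 1 if all 9 edges of H are present in G. Then P[X_H = 1] = p^{9} = (7/18)^{9} = 40353607/198359290368.
By linearity of expectation: E[X] = Σ_H E[X_H] = 34459425 · p^{9} = 34459425 · 40353607/198359290368 = 17167433257975/2448880128.
Numerically: E[X] ≈ 7010.32.

E[X] = 34459425 · (7/18)^{9} = 17167433257975/2448880128 ≈ 7010.32.


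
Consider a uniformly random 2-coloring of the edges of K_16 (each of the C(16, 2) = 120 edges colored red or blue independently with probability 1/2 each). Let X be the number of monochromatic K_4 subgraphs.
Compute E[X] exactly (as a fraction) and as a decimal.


Let X = Σ_S X_S over the C(16, 4) = 1820 subsets S of size 4, where X_S = 1 if the K_4 on S is monochromatic.
For a fixed S, the K_4 on S has C(4, 2) = 6 edges. P[all 6 edges red] = (1/2)^6, and likewise for blue, so P[monochromatic] = 2·(1/2)^6 = 2^{1 − 6} = 1/32.
By linearity: E[X] = C(16, 4) · 2^{1 − 6} = 1820 · 1/32 = 455/8.
Numerically: E[X] ≈ 56.87500.

E[X] = C(16,4)·2^(1−C(4,2)) = 455/8 ≈ 56.87500.


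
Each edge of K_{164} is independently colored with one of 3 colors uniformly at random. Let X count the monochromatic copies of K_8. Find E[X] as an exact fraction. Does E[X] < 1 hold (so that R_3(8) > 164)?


E[X] = C(164, 8) · 3^{1 − 28} = 10912535409348 · 3^{−27} = 10912535409348/7625597484987.
As a reduced fraction: E[X] = 404167978124/282429536481 ≈ 1.431040.
Is E[X] < 1? NO.
Since E[X] ≥ 1, the first-moment bound is inconclusive at n = 164; it does NOT by itself certify R_3(8) > 164.

E[X] = 404167978124/282429536481 ≈ 1.431040; E[X] ≥ 1; first-moment method inconclusive here.


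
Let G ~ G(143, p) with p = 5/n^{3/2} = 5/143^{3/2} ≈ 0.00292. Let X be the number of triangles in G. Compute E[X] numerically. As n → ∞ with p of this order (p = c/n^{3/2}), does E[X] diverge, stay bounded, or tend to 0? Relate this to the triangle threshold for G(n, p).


Number of potential triangles: C(143, 3) = 477191.
Each occurs with probability p³ ≈ (0.00292)³ ≈ 2.49976e-08.
By linearity: E[X] = C(143, 3)·p³ ≈ 477191 · 2.49976e-08 ≈ 0.012.
Since α = 3/2 > 1, p = c/n^{3/2} = o(1/n) is below the triangle threshold p ~ 1/n. Asymptotically E[X] ~ (c³/6)·n^{3(1−α)} = (5³/6)·n^{-1.5} → 0, so by Markov's inequality G has no triangles w.h.p.

E[X] ≈ 0.012; in regime p = Θ(1/n^{3/2}) E[X] tends to 0 (below the triangle threshold p ~ 1/n).


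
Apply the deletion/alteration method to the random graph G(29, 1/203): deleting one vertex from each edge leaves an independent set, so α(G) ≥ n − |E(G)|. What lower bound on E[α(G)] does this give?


E[|E(G)|] = C(29, 2)·p = 406 · (1/203) = 2.
E[α(G)] ≥ n − E[|E(G)|] = 29 − 2 = 27.
Numerically: ≈ 27.000000.
(This is only a lower bound; the true E[α(G)] may be larger.)

E[α(G)] ≥ 27 ≈ 27.000000.


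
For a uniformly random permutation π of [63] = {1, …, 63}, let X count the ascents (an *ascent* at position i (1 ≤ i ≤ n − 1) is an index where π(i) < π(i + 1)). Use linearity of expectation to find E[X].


Write X = Σ X_I over i = 1, …, 62, with X_I the indicator of one ascent.
There are 62 indicators.
For each fixed i, the pair (π(i), π(i+1)) is a uniformly random ordered pair of distinct values from {1, …, 63}; by symmetry P[π(i) < π(i+1)] = 1/2.
By linearity: E[X] = 62 · (1/2) = (63 − 1) · (1/2) = 31 ≈ 31.00000.

E[X] = 31 = 31.00000.


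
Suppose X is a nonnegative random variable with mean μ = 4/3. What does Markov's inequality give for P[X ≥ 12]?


μ = E[X] = 4/3, a = 12.
Markov: P[X ≥ 12] ≤ μ/a = (4/3)/12 = 1/9.
Numerically: ≈ 0.111111.
(Since a = 12 > μ = 1.333333, the bound 1/9 is < 1 and informative.)

P[X ≥ 12] ≤ 1/9 ≈ 0.111111.


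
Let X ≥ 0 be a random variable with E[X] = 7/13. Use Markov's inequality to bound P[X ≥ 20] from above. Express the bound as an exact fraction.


μ = E[X] = 7/13, a = 20.
Markov: P[X ≥ 20] ≤ μ/a = (7/13)/20 = 7/260.
Numerically: ≈ 0.0269.
(Since a = 20 > μ = 0.5385, the bound 7/260 is < 1 and informative.)

P[X ≥ 20] ≤ 7/260 ≈ 0.0269.


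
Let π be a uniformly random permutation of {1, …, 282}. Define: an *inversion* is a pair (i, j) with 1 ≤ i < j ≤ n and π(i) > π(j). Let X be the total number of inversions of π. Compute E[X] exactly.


Write X = Σ X_I over the C(282, 2) = 39621 pairs i < j, with X_I the indicator of one inversion.
There are 39621 indicators.
For each fixed pair i < j, the values π(i) and π(j) are two distinct elements of {1, …, 282} in uniformly random order; by symmetry P[π(i) > π(j)] = 1/2.
By linearity: E[X] = 39621 · (1/2) = C(282, 2) · (1/2) = 39621/2 = 39621/2 ≈ 19810.5000.

E[X] = 39621/2 = 19810.5000.


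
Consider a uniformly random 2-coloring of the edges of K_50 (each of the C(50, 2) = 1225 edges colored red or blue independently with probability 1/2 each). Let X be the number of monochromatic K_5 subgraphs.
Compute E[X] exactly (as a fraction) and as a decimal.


Let X = Σ_S X_S over the C(50, 5) = 2118760 subsets S of size 5, where X_S = 1 if the K_5 on S is monochromatic.
For a fixed S, the K_5 on S has C(5, 2) = 10 edges. P[all 10 edges red] = (1/2)^10, and likewise for blue, so P[monochromatic] = 2·(1/2)^10 = 2^{1 − 10} = 1/512.
By linearity of expectation: E[X] = C(50, 5) · 2^{1 − 10} = 2118760 · 1/512 = 264845/64.
Numerically: E[X] ≈ 4138.203.

E[X] = C(50,5)·2^(1−C(5,2)) = 264845/64 ≈ 4138.203.


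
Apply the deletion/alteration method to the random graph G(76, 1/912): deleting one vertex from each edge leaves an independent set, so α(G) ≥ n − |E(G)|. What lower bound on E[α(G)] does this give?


E[|E(G)|] = C(76, 2)·p = 2850 · (1/912) = 25/8.
E[α(G)] ≥ n − E[|E(G)|] = 76 − 25/8 = 583/8.
Numerically: ≈ 72.8750.
(This is only a lower bound; the true E[α(G)] may be larger.)

E[α(G)] ≥ 583/8 ≈ 72.8750.


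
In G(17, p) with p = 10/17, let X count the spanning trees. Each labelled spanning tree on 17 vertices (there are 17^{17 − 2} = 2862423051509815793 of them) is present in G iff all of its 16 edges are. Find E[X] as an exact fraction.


K_17 has 17^{17 − 2} = 2862423051509815793 labelled spanning trees.
For each such spanning tree H, let X_H = 1 if all 16 edges of H are present in G. Then P[X_H = 1] = p^{16} = (10/17)^{16} = 10000000000000000/48661191875666868481.
By linearity of expectation: E[X] = Σ_H E[X_H] = 2862423051509815793 · p^{16} = 2862423051509815793 · 10000000000000000/48661191875666868481 = 10000000000000000/17.
Numerically: E[X] ≈ 5.882e+14.

E[X] = 2862423051509815793 · (10/17)^{16} = 10000000000000000/17 ≈ 5.882e+14.


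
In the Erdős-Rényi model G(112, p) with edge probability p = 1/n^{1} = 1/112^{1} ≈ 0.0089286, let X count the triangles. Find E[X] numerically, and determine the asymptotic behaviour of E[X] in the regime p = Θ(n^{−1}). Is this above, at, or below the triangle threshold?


Number of potential triangles: C(112, 3) = 227920.
Each occurs with probability p³ ≈ (0.0089286)³ ≈ 7.1178025e-07.
By linearity: E[X] = C(112, 3)·p³ ≈ 227920 · 7.1178025e-07 ≈ 0.16223.
Here α = 1, so p = 1/n is exactly at the triangle threshold p ~ 1/n. Asymptotically E[X] → c³/6 = 1³/6 = 1/6 ≈ 0.16667, a bounded constant. In this regime the triangle count is asymptotically Poisson(c³/6).

E[X] ≈ 0.16223; in regime p = Θ(1/n^{1}) E[X] stays bounded (at the triangle threshold p ~ 1/n).


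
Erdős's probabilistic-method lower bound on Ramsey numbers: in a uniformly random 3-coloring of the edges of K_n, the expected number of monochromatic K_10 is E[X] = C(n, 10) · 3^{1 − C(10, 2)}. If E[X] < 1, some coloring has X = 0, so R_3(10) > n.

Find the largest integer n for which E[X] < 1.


We need C(n, 10) · 3^{1 − 45} < 1, i.e. C(n, 10) < 3^{45 − 1} = 984770902183611232881.
Check values of n near the boundary:
  n = 568: C(568, 10) = 889446337783744949208; 889446337783744949208 < 984770902183611232881? YES
  n = 569: C(569, 10) = 905357721286137524328; 905357721286137524328 < 984770902183611232881? YES
  n = 570: C(570, 10) = 921524823451961408691; 921524823451961408691 < 984770902183611232881? YES
  n = 571: C(571, 10) = 937951290893172842001; 937951290893172842001 < 984770902183611232881? YES
  n = 572: C(572, 10) = 954640815642161682606; 954640815642161682606 < 984770902183611232881? YES
  n = 573: C(573, 10) = 971597135635805762226; 971597135635805762226 < 984770902183611232881? YES
  n = 574: C(574, 10) = 988824035203816502691; 988824035203816502691 < 984770902183611232881? NO
  n = 575: C(575, 10) = 1006325345561406175305; 1006325345561406175305 < 984770902183611232881? NO
  n = 576: C(576, 10) = 1024104945306307344480; 1024104945306307344480 < 984770902183611232881? NO
The largest n with C(n, 10) < 984770902183611232881 is n = 573 (where E[X] = 35985079097622435638/36472996377170786403 ≈ 0.9866225). Hence R_3(10) > 573, i.e. R_3(10) ≥ 574.

Largest n = 573; hence R_3(10) > 573.


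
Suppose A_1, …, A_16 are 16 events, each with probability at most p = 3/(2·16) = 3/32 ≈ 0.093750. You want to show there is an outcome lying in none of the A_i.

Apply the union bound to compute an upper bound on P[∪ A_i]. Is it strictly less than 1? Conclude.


Union bound: P[∪_{i=1}^{16} A_i] ≤ Σ_i P[A_i] ≤ 16·p = 16·(3/32) = 3/2.
Numerically: 3/2 ≈ 1.500000.
Is 3/2 < 1? NO.
Since the bound 3/2 is ≥ 1, the union bound is uninformative here; it does NOT by itself certify existence.

16·p = 3/2 ≈ 1.500000; existence NOT certified by the union bound.


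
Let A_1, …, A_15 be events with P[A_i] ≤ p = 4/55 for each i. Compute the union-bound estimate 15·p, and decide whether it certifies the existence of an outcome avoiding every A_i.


Union bound: P[∪_{i=1}^{15} A_i] ≤ Σ_i P[A_i] ≤ 15·p = 15·(4/55) = 12/11.
Numerically: 12/11 ≈ 1.091.
Is 12/11 < 1? NO.
Since the bound 12/11 is ≥ 1, the union bound is uninformative here; it does NOT by itself certify existence.

15·p = 12/11 ≈ 1.091; existence NOT certified by the union bound.


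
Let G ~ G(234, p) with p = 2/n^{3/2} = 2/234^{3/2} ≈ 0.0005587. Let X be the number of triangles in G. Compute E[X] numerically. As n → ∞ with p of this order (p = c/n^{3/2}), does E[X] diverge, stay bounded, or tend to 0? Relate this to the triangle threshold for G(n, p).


Number of potential triangles: C(234, 3) = 2108184.
Each occurs with probability p³ ≈ (0.0005587)³ ≈ 1.744290e-10.
By linearity: E[X] = C(234, 3)·p³ ≈ 2108184 · 1.744290e-10 ≈ 0.0004.
Since α = 3/2 > 1, p = c/n^{3/2} = o(1/n) is below the triangle threshold p ~ 1/n. Asymptotically E[X] ~ (c³/6)·n^{3(1−α)} = (2³/6)·n^{-1.5} → 0, so by Markov's inequality G has no triangles w.h.p.

E[X] ≈ 0.0004; in regime p = Θ(1/n^{3/2}) E[X] tends to 0 (below the triangle threshold p ~ 1/n).


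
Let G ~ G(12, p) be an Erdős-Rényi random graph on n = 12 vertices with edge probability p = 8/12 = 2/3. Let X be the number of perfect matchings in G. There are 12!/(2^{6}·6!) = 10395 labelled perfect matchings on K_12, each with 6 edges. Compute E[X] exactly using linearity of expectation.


K_12 has 12!/(2^{6}·6!) = 10395 labelled perfect matchings.
For each such perfect matching H, let X_H = 1 if all 6 edges of H are present in G. Then P[X_H = 1] = p^{6} = (2/3)^{6} = 64/729.
Summing the indicators: E[X] = Σ_H E[X_H] = 10395 · p^{6} = 10395 · 64/729 = 24640/27.
Numerically: E[X] ≈ 913.

E[X] = 10395 · (2/3)^{6} = 24640/27 ≈ 913.


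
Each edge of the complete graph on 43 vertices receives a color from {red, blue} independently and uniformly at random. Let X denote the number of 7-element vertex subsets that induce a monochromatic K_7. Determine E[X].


Let X = Σ_S X_S over the C(43, 7) = 32224114 subsets S of size 7, where X_S = 1 if the K_7 on S is monochromatic.
For a fixed S, the K_7 on S has C(7, 2) = 21 edges. P[all 21 edges red] = (1/2)^21, and likewise for blue, so P[monochromatic] = 2·(1/2)^21 = 2^{1 − 21} = 1/1048576.
By linearity of expectation: E[X] = C(43, 7) · 2^{1 − 21} = 32224114 · 1/1048576 = 16112057/524288.
Numerically: E[X] ≈ 30.73131.

E[X] = C(43,7)·2^(1−C(7,2)) = 16112057/524288 ≈ 30.73131.


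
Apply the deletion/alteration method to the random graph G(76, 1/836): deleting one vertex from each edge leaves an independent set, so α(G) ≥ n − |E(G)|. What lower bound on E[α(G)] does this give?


E[|E(G)|] = C(76, 2)·p = 2850 · (1/836) = 75/22.
E[α(G)] ≥ n − E[|E(G)|] = 76 − 75/22 = 1597/22.
Numerically: ≈ 72.59091.
(This is only a lower bound; the true E[α(G)] may be larger.)

E[α(G)] ≥ 1597/22 ≈ 72.59091.


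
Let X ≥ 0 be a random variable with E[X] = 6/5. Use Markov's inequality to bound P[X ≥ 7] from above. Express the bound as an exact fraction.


μ = E[X] = 6/5, a = 7.
Markov: P[X ≥ 7] ≤ μ/a = (6/5)/7 = 6/35.
Numerically: ≈ 0.17143.
(Since a = 7 > μ = 1.20000, the bound 6/35 is < 1 and informative.)

P[X ≥ 7] ≤ 6/35 ≈ 0.17143.


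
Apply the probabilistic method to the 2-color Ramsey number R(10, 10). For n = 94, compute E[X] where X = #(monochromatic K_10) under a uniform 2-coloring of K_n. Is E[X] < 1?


E[X] = C(94, 10) · 2^{1 − 45} = 9041256841903 · 2^{−44} = 9041256841903/17592186044416.
As a reduced fraction: E[X] = 9041256841903/17592186044416 ≈ 0.51394.
Is E[X] < 1? YES.
Since E[X] < 1, there exists a 2-coloring of K_{94} with no monochromatic K_10; hence R(10, 10) > 94.

E[X] = 9041256841903/17592186044416 ≈ 0.51394; E[X] < 1, so R(10, 10) > 94.


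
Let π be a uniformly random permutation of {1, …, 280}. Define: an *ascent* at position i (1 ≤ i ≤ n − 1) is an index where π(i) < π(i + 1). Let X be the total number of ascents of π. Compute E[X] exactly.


Write X = Σ X_I over i = 1, …, 279, with X_I the indicator of one ascent.
There are 279 indicators.
For each fixed i, the pair (π(i), π(i+1)) is a uniformly random ordered pair of distinct values from {1, …, 280}; by symmetry P[π(i) < π(i+1)] = 1/2.
By linearity: E[X] = 279 · (1/2) = (280 − 1) · (1/2) = 279/2 ≈ 139.5000.

E[X] = 279/2 = 139.5000.


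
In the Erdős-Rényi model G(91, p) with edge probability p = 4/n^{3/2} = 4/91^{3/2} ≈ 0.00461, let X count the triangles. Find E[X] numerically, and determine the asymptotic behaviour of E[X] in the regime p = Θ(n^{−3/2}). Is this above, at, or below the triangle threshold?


Number of potential triangles: C(91, 3) = 121485.
Each occurs with probability p³ ≈ (0.00461)³ ≈ 9.78349e-08.
By linearity: E[X] = C(91, 3)·p³ ≈ 121485 · 9.78349e-08 ≈ 0.012.
Since α = 3/2 > 1, p = c/n^{3/2} = o(1/n) is below the triangle threshold p ~ 1/n. Asymptotically E[X] ~ (c³/6)·n^{3(1−α)} = (4³/6)·n^{-1.5} → 0, so by Markov's inequality G has no triangles w.h.p.

E[X] ≈ 0.012; in regime p = Θ(1/n^{3/2}) E[X] tends to 0 (below the triangle threshold p ~ 1/n).


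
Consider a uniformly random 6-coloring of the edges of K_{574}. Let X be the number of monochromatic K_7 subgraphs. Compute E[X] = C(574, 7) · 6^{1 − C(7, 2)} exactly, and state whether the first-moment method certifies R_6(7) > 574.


E[X] = C(574, 7) · 6^{1 − 21} = 3926481655188664 · 6^{−20} = 3926481655188664/3656158440062976.
As a reduced fraction: E[X] = 490810206898583/457019805007872 ≈ 1.073936.
Is E[X] < 1? NO.
Since E[X] ≥ 1, the first-moment bound is inconclusive at n = 574; it does NOT by itself certify R_6(7) > 574.

E[X] = 490810206898583/457019805007872 ≈ 1.073936; E[X] ≥ 1; first-moment method inconclusive here.


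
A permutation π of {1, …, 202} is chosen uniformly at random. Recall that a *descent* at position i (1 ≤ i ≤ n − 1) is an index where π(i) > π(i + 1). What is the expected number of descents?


Write X = Σ X_I over i = 1, …, 201, with X_I the indicator of one descent.
There are 201 indicators.
For each fixed i, the pair (π(i), π(i+1)) is a uniformly random ordered pair of distinct values from {1, …, 202}; by symmetry P[π(i) > π(i+1)] = 1/2.
By linearity: E[X] = 201 · (1/2) = (202 − 1) · (1/2) = 201/2 ≈ 100.500.

E[X] = 201/2 = 100.500.


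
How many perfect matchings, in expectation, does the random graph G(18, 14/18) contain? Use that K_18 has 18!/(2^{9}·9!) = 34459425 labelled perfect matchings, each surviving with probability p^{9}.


K_18 has 18!/(2^{9}·9!) = 34459425 labelled perfect matchings.
For each such perfect matching H, let X_H = 1 if all 9 edges of H are present in G. Then P[X_H = 1] = p^{9} = (7/9)^{9} = 40353607/387420489.
By linearity of expectation: E[X] = Σ_H E[X_H] = 34459425 · p^{9} = 34459425 · 40353607/387420489 = 17167433257975/4782969.
Numerically: E[X] ≈ 3.59e+06.

E[X] = 34459425 · (7/9)^{9} = 17167433257975/4782969 ≈ 3.59e+06.


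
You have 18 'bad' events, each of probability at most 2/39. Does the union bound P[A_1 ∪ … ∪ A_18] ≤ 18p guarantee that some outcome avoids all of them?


Union bound: P[∪_{i=1}^{18} A_i] ≤ Σ_i P[A_i] ≤ 18·p = 18·(2/39) = 12/13.
Numerically: 12/13 ≈ 0.923077.
Is 12/13 < 1? YES.
Since P[∪ A_i] ≤ 12/13 < 1, the complement has P[∩ A_i^c] ≥ 1 − 12/13 = 1/13 > 0, so some outcome avoids every A_i.

18·p = 12/13 ≈ 0.923077; existence CERTIFIED by the union bound.


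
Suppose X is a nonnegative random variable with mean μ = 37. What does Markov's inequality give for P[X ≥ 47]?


μ = E[X] = 37, a = 47.
Markov: P[X ≥ 47] ≤ μ/a = (37)/47 = 37/47.
Numerically: ≈ 0.787234.
(Since a = 47 > μ = 37.000000, the bound 37/47 is < 1 and informative.)

P[X ≥ 47] ≤ 37/47 ≈ 0.787234.


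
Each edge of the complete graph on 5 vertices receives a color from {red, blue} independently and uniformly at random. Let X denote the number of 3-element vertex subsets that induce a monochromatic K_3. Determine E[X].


Let X = Σ_S X_S over the C(5, 3) = 10 subsets S of size 3, where X_S = 1 if the K_3 on S is monochromatic.
For a fixed S, the K_3 on S has C(3, 2) = 3 edges. P[all 3 edges red] = (1/2)^3, and likewise for blue, so P[monochromatic] = 2·(1/2)^3 = 2^{1 − 3} = 1/4.
By linearity of expectation: E[X] = C(5, 3) · 2^{1 − 3} = 10 · 1/4 = 5/2.
Numerically: E[X] ≈ 2.500000.

E[X] = C(5,3)·2^(1−C(3,2)) = 5/2 ≈ 2.500000.


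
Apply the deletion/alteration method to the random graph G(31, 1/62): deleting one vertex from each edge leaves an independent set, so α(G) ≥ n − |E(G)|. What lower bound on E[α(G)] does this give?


E[|E(G)|] = C(31, 2)·p = 465 · (1/62) = 15/2.
E[α(G)] ≥ n − E[|E(G)|] = 31 − 15/2 = 47/2.
Numerically: ≈ 23.5000.
(This is only a lower bound; the true E[α(G)] may be larger.)

E[α(G)] ≥ 47/2 ≈ 23.5000.


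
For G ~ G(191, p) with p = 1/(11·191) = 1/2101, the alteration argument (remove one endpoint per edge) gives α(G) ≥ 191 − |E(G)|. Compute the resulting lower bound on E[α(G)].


E[|E(G)|] = C(191, 2)·p = 18145 · (1/2101) = 95/11.
E[α(G)] ≥ n − E[|E(G)|] = 191 − 95/11 = 2006/11.
Numerically: ≈ 182.3636.
(This is only a lower bound; the true E[α(G)] may be larger.)

E[α(G)] ≥ 2006/11 ≈ 182.3636.


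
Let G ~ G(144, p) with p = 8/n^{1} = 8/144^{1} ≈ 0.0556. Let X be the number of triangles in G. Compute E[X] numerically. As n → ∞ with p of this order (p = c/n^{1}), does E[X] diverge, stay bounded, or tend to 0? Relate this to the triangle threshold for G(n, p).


Number of potential triangles: C(144, 3) = 487344.
Each occurs with probability p³ ≈ (0.0556)³ ≈ 1.71468e-04.
By linearity: E[X] = C(144, 3)·p³ ≈ 487344 · 1.71468e-04 ≈ 83.564.
Here α = 1, so p = 8/n is exactly at the triangle threshold p ~ 1/n. Asymptotically E[X] → c³/6 = 8³/6 = 256/3 ≈ 85.333, a bounded constant. In this regime the triangle count is asymptotically Poisson(c³/6).

E[X] ≈ 83.564; in regime p = Θ(1/n^{1}) E[X] stays bounded (at the triangle threshold p ~ 1/n).


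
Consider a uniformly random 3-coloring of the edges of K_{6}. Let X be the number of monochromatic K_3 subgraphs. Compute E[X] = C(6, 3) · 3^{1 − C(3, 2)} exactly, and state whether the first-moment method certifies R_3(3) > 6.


E[X] = C(6, 3) · 3^{1 − 3} = 20 · 3^{−2} = 20/9.
As a reduced fraction: E[X] = 20/9 ≈ 2.2222222.
Is E[X] < 1? NO.
Since E[X] ≥ 1, the first-moment bound is inconclusive at n = 6; it does NOT by itself certify R_3(3) > 6.

E[X] = 20/9 ≈ 2.2222222; E[X] ≥ 1; first-moment method inconclusive here.


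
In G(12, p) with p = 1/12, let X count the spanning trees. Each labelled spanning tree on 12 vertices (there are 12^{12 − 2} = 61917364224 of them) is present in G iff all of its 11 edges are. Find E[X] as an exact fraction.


K_12 has 12^{12 − 2} = 61917364224 labelled spanning trees.
For each such spanning tree H, let X_H = 1 if all 11 edges of H are present in G. Then P[X_H = 1] = p^{11} = (1/12)^{11} = 1/743008370688.
By linearity of expectation: E[X] = Σ_H E[X_H] = 61917364224 · p^{11} = 61917364224 · 1/743008370688 = 1/12.
Numerically: E[X] ≈ 0.0833.

E[X] = 61917364224 · (1/12)^{11} = 1/12 ≈ 0.0833.


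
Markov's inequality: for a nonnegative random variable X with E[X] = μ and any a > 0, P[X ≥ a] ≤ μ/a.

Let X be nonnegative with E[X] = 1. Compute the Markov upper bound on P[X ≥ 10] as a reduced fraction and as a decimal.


μ = E[X] = 1, a = 10.
Markov: P[X ≥ 10] ≤ μ/a = (1)/10 = 1/10.
Numerically: ≈ 0.1000.
(Since a = 10 > μ = 1.0000, the bound 1/10 is < 1 and informative.)

P[X ≥ 10] ≤ 1/10 ≈ 0.1000.


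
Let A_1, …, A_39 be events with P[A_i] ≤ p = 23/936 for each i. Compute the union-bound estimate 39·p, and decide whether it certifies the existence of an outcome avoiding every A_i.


Union bound: P[∪_{i=1}^{39} A_i] ≤ Σ_i P[A_i] ≤ 39·p = 39·(23/936) = 23/24.
Numerically: 23/24 ≈ 0.9583333.
Is 23/24 < 1? YES.
Since P[∪ A_i] ≤ 23/24 < 1, the complement has P[∩ A_i^c] ≥ 1 − 23/24 = 1/24 > 0, so some outcome avoids every A_i.

39·p = 23/24 ≈ 0.9583333; existence CERTIFIED by the union bound.


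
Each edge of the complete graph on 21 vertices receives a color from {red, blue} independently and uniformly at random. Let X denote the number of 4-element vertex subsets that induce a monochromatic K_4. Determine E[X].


Let X = Σ_S X_S over the C(21, 4) = 5985 subsets S of size 4, where X_S = 1 if the K_4 on S is monochromatic.
For a fixed S, the K_4 on S has C(4, 2) = 6 edges. P[all 6 edges red] = (1/2)^6, and likewise for blue, so P[monochromatic] = 2·(1/2)^6 = 2^{1 − 6} = 1/32.
Summing: E[X] = C(21, 4) · 2^{1 − 6} = 5985 · 1/32 = 5985/32.
Numerically: E[X] ≈ 187.03125.

E[X] = C(21,4)·2^(1−C(4,2)) = 5985/32 ≈ 187.03125.


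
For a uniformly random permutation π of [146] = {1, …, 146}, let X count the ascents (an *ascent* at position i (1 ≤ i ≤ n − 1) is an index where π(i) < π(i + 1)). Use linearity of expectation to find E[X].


Write X = Σ X_I over i = 1, …, 145, with X_I the indicator of one ascent.
There are 145 indicators.
For each fixed i, the pair (π(i), π(i+1)) is a uniformly random ordered pair of distinct values from {1, …, 146}; by symmetry P[π(i) < π(i+1)] = 1/2.
By linearity: E[X] = 145 · (1/2) = (146 − 1) · (1/2) = 145/2 ≈ 72.50000.

E[X] = 145/2 = 72.50000.


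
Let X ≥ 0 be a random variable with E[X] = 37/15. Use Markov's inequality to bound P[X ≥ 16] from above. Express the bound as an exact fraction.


μ = E[X] = 37/15, a = 16.
Markov: P[X ≥ 16] ≤ μ/a = (37/15)/16 = 37/240.
Numerically: ≈ 0.15417.
(Since a = 16 > μ = 2.46667, the bound 37/240 is < 1 and informative.)

P[X ≥ 16] ≤ 37/240 ≈ 0.15417.


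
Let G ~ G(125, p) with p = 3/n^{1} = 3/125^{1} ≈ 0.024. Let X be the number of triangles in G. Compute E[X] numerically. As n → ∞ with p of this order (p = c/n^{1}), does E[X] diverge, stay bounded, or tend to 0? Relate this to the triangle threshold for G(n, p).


Number of potential triangles: C(125, 3) = 317750.
Each occurs with probability p³ ≈ (0.024)³ ≈ 1.38240000e-05.
By linearity: E[X] = C(125, 3)·p³ ≈ 317750 · 1.38240000e-05 ≈ 4.392576.
Here α = 1, so p = 3/n is exactly at the triangle threshold p ~ 1/n. Asymptotically E[X] → c³/6 = 3³/6 = 9/2 ≈ 4.500000, a bounded constant. In this regime the triangle count is asymptotically Poisson(c³/6).

E[X] ≈ 4.392576; in regime p = Θ(1/n^{1}) E[X] stays bounded (at the triangle threshold p ~ 1/n).


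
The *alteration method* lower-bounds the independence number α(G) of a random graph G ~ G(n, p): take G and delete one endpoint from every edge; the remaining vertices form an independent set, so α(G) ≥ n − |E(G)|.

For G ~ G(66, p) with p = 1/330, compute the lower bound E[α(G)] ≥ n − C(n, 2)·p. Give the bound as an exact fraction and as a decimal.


E[|E(G)|] = C(66, 2)·p = 2145 · (1/330) = 13/2.
E[α(G)] ≥ n − E[|E(G)|] = 66 − 13/2 = 119/2.
Numerically: ≈ 59.500.
(This is only a lower bound; the true E[α(G)] may be larger.)

E[α(G)] ≥ 119/2 ≈ 59.500.


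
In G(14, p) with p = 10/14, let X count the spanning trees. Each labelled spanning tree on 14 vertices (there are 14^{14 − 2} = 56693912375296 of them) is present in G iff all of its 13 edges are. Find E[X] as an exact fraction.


K_14 has 14^{14 − 2} = 56693912375296 labelled spanning trees.
For each such spanning tree H, let X_H = 1 if all 13 edges of H are present in G. Then P[X_H = 1] = p^{13} = (5/7)^{13} = 1220703125/96889010407.
Summing the indicators: E[X] = Σ_H E[X_H] = 56693912375296 · p^{13} = 56693912375296 · 1220703125/96889010407 = 5000000000000/7.
Numerically: E[X] ≈ 7.14286e+11.

E[X] = 56693912375296 · (5/7)^{13} = 5000000000000/7 ≈ 7.14286e+11.


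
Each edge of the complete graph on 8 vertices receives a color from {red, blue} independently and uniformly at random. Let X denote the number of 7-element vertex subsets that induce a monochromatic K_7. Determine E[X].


Let X = Σ_S X_S over the C(8, 7) = 8 subsets S of size 7, where X_S = 1 if the K_7 on S is monochromatic.
For a fixed S, the K_7 on S has C(7, 2) = 21 edges. P[all 21 edges red] = (1/2)^21, and likewise for blue, so P[monochromatic] = 2·(1/2)^21 = 2^{1 − 21} = 1/1048576.
By linearity: E[X] = C(8, 7) · 2^{1 − 21} = 8 · 1/1048576 = 1/131072.
Numerically: E[X] ≈ 0.000.

E[X] = C(8,7)·2^(1−C(7,2)) = 1/131072 ≈ 0.000.


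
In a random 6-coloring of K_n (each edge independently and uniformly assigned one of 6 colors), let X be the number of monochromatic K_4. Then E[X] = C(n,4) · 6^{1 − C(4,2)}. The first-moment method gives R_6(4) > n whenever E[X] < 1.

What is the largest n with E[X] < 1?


We need C(n, 4) · 6^{1 − 6} < 1, i.e. C(n, 4) < 6^{6 − 1} = 7776.
Check values of n near the boundary:
  n = 17: C(17, 4) = 2380; 2380 < 7776? YES
  n = 18: C(18, 4) = 3060; 3060 < 7776? YES
  n = 19: C(19, 4) = 3876; 3876 < 7776? YES
  n = 20: C(20, 4) = 4845; 4845 < 7776? YES
  n = 21: C(21, 4) = 5985; 5985 < 7776? YES
  n = 22: C(22, 4) = 7315; 7315 < 7776? YES
  n = 23: C(23, 4) = 8855; 8855 < 7776? NO
The largest n with C(n, 4) < 7776 is n = 22 (where E[X] = 7315/7776 ≈ 0.94072). Hence R_6(4) > 22, i.e. R_6(4) ≥ 23.

Largest n = 22; hence R_6(4) > 22.


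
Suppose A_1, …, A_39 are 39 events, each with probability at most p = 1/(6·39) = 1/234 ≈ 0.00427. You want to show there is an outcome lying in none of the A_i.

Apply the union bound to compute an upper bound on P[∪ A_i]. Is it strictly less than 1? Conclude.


Union bound: P[∪_{i=1}^{39} A_i] ≤ Σ_i P[A_i] ≤ 39·p = 39·(1/234) = 1/6.
Numerically: 1/6 ≈ 0.16667.
Is 1/6 < 1? YES.
Since P[∪ A_i] ≤ 1/6 < 1, the complement has P[∩ A_i^c] ≥ 1 − 1/6 = 5/6 > 0, so some outcome avoids every A_i.

39·p = 1/6 ≈ 0.16667; existence CERTIFIED by the union bound.


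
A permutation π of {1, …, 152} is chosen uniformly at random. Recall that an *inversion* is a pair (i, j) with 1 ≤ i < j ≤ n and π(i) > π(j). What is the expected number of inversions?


Write X = Σ X_I over the C(152, 2) = 11476 pairs i < j, with X_I the indicator of one inversion.
There are 11476 indicators.
For each fixed pair i < j, the values π(i) and π(j) are two distinct elements of {1, …, 152} in uniformly random order; by symmetry P[π(i) > π(j)] = 1/2.
By linearity: E[X] = 11476 · (1/2) = C(152, 2) · (1/2) = 11476/2 = 5738 ≈ 5738.000.

E[X] = 5738 = 5738.000.


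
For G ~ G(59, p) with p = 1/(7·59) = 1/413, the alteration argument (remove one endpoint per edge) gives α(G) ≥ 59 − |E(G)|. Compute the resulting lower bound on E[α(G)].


E[|E(G)|] = C(59, 2)·p = 1711 · (1/413) = 29/7.
E[α(G)] ≥ n − E[|E(G)|] = 59 − 29/7 = 384/7.
Numerically: ≈ 54.857.
(This is only a lower bound; the true E[α(G)] may be larger.)

E[α(G)] ≥ 384/7 ≈ 54.857.


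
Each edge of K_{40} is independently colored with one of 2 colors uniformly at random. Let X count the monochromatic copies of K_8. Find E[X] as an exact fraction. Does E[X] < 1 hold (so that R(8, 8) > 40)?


E[X] = C(40, 8) · 2^{1 − 28} = 76904685 · 2^{−27} = 76904685/134217728.
As a reduced fraction: E[X] = 76904685/134217728 ≈ 0.573.
Is E[X] < 1? YES.
Since E[X] < 1, there exists a 2-coloring of K_{40} with no monochromatic K_8; hence R(8, 8) > 40.

E[X] = 76904685/134217728 ≈ 0.573; E[X] < 1, so R(8, 8) > 40.


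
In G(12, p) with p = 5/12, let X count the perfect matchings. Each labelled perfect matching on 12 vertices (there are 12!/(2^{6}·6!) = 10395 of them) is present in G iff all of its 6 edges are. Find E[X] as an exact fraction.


K_12 has 12!/(2^{6}·6!) = 10395 labelled perfect matchings.
For each such perfect matching H, let X_H = 1 if all 6 edges of H are present in G. Then P[X_H = 1] = p^{6} = (5/12)^{6} = 15625/2985984.
Summing the indicators: E[X] = Σ_H E[X_H] = 10395 · p^{6} = 10395 · 15625/2985984 = 6015625/110592.
Numerically: E[X] ≈ 54.4.

E[X] = 10395 · (5/12)^{6} = 6015625/110592 ≈ 54.4.


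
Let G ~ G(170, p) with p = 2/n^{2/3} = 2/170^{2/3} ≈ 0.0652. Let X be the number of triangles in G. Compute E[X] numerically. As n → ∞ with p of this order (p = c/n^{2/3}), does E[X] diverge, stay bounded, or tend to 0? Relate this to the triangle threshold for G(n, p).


Number of potential triangles: C(170, 3) = 804440.
Each occurs with probability p³ ≈ (0.0652)³ ≈ 2.76817e-04.
By linearity: E[X] = C(170, 3)·p³ ≈ 804440 · 2.76817e-04 ≈ 222.682.
Since α = 2/3 < 1, p = c/n^{2/3} ≫ 1/n is above the triangle threshold p ~ 1/n. Asymptotically E[X] ~ (c³/6)·n^{3(1−α)} = (2³/6)·n^{1} → ∞; triangles are abundant w.h.p.

E[X] ≈ 222.682; in regime p = Θ(1/n^{2/3}) E[X] diverges (above the triangle threshold p ~ 1/n).
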